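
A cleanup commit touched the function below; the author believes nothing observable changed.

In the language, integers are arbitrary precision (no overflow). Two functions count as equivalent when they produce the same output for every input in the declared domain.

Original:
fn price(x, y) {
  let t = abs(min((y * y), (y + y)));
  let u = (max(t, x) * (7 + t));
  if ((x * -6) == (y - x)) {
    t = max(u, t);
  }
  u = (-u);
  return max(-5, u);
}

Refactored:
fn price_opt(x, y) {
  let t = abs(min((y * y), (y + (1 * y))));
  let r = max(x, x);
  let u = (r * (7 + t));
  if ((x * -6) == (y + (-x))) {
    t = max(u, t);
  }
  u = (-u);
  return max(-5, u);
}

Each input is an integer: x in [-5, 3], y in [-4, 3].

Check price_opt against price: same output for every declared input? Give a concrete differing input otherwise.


The rewrite breaks on x=-5, y=-4, where the results are -5 and 75.
price: t := 8 | u := 120 | ((x * -6) == (y - x)): false | u := -120 | result -5
price_opt: t := 8 | r := -5 | u := -75 | ((x * -6) == (y + (-x))): false | u := 75 | result 75
verdict: not equivalent; witness: x=-5, y=-4


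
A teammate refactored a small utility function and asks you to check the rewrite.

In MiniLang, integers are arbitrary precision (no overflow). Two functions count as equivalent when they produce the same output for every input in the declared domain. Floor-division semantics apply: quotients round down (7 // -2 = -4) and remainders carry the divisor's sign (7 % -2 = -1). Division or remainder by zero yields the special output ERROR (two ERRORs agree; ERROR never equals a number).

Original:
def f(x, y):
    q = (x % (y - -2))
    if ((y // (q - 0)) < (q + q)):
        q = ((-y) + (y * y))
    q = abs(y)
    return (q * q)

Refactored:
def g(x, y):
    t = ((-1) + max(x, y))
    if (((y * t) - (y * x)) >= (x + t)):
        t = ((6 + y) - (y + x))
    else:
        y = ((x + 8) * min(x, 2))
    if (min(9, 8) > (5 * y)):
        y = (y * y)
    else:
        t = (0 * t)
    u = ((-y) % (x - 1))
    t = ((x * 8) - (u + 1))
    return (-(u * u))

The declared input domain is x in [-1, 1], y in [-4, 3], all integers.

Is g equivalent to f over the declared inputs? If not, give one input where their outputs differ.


On input x=-1, y=-4, f returns 16 while g returns 0.
verdict: not equivalent; witness: x=-1, y=-4


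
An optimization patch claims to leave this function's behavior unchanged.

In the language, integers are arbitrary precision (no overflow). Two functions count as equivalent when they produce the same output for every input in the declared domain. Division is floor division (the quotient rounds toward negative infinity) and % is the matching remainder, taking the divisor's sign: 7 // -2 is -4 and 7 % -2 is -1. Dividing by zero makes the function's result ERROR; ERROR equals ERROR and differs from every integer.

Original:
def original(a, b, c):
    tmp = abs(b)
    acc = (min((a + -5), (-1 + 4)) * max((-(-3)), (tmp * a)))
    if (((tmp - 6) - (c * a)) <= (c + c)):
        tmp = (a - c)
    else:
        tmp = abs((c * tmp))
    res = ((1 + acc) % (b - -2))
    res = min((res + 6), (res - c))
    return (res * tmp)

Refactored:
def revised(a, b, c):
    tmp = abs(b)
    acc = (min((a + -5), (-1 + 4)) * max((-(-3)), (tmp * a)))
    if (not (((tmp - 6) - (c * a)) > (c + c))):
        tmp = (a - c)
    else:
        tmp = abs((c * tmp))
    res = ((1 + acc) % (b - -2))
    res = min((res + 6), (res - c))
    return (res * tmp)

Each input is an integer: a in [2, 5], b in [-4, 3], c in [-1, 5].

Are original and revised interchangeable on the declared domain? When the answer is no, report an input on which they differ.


Comparing the listings, the differences include: boolean connective usage differs, comparison usage differs.
As a probe, take a=4, b=-4, c=5: original runs tmp becomes 4; next acc becomes -16; next (((tmp - 6) - (c * a)) <= (c + c)) evaluates to true; next tmp becomes -1; next res becomes -1; next res becomes -6; next final value 6; revised runs tmp becomes 4; next acc becomes -16; next (not (((tmp - 6) - (c * a)) > (c + c))) evaluates to true; next tmp becomes -1; next res becomes -1; next res becomes -6; next final value 6; both end at 6.
Checked all 224 inputs in the declared domain: the outputs agree on every one.
verdict: equivalent


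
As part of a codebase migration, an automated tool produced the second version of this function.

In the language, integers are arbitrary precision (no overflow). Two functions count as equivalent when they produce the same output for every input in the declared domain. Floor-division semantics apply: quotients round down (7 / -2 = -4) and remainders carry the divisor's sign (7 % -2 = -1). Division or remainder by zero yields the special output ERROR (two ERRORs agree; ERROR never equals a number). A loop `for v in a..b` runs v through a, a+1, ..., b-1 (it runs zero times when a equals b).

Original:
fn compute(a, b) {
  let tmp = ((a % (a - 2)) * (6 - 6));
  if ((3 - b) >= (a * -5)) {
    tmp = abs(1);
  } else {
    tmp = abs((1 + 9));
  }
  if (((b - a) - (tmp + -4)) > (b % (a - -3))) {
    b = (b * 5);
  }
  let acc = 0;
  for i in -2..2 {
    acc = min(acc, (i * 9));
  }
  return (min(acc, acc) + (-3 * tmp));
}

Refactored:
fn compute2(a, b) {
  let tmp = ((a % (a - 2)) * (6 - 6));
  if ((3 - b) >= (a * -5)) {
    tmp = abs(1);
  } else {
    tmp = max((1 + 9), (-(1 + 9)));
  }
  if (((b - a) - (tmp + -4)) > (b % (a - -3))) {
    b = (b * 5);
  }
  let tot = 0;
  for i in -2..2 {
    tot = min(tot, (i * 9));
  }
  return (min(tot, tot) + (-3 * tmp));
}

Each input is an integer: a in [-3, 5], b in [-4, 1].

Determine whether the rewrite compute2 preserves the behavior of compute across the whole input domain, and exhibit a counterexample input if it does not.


The two are interchangeable: local variable names differ, and arithmetic usage differs, and constant usage differs, and min/max/abs usage differs, and every declared input agrees.
Spot check at a=0, b=-4 — compute: tmp := 0 | ((3 - b) >= (a * -5)): true | tmp := 1 | (((b - a) - (tmp + -4)) > (b % (a - -3))): false | acc := 0 | iter i=-2: | acc := -18 | iter i=-1: | acc := -18 | iter i=0: | acc := -18 | iter i=1: | acc := -18 | result -21. compute2: tmp := 0 | ((3 - b) >= (a * -5)): true | tmp := 1 | (((b - a) - (tmp + -4)) > (b % (a - -3))): false | tot := 0 | iter i=-2: | tot := -18 | iter i=-1: | tot := -18 | iter i=0: | tot := -18 | iter i=1: | tot := -18 | result -21. Both give -21.
Checked all 54 inputs in the declared domain: the outputs agree on every one.
verdict: equivalent


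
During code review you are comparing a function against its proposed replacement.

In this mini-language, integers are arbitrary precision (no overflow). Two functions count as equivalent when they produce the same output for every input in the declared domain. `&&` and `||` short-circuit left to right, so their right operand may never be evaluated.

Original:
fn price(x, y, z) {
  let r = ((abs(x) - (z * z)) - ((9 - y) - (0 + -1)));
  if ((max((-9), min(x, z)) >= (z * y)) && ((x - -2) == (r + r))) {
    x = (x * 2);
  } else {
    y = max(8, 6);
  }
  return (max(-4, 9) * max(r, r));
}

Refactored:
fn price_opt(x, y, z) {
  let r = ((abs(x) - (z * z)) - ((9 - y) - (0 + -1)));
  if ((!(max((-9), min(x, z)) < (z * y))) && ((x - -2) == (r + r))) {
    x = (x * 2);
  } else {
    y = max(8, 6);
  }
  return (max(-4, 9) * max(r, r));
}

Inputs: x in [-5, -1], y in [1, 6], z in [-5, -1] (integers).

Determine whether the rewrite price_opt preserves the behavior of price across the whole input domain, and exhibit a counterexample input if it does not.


Reading the diff, among the changes: comparison usage differs, and boolean connective usage differs.
As a probe, take x=-5, y=5, z=-2: price runs r=-4, then ((max((-9), min(x, z)) >= (z * y)) && ((x - -2) == (r + r))) is false, then y=8, then returns -36; price_opt runs r=-4, then ((!(max((-9), min(x, z)) < (z * y))) && ((x - -2) == (r + r))) is false, then y=8, then returns -36; both end at -36.
Across all 150 domain points the two functions coincide.
verdict: equivalent


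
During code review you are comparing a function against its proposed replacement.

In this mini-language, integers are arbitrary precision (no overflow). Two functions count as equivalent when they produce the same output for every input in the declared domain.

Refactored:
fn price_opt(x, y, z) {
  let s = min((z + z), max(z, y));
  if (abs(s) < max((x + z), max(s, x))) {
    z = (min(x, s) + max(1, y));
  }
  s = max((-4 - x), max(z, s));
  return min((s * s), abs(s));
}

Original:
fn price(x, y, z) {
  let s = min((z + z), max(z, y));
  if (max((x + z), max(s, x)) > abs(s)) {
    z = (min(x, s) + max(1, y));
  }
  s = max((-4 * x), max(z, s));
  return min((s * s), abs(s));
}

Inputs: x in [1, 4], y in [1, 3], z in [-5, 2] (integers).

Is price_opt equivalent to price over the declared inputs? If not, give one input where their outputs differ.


Not equivalent: x=1, y=1, z=-5 separates them (4 vs 5).
price: s becomes -10; next (max((x + z), max(s, x)) > abs(s)) evaluates to false; next s becomes -4; next final value 4
price_opt: s becomes -10; next (abs(s) < max((x + z), max(s, x))) evaluates to false; next s becomes -5; next final value 5
verdict: not equivalent; witness: x=1, y=1, z=-5


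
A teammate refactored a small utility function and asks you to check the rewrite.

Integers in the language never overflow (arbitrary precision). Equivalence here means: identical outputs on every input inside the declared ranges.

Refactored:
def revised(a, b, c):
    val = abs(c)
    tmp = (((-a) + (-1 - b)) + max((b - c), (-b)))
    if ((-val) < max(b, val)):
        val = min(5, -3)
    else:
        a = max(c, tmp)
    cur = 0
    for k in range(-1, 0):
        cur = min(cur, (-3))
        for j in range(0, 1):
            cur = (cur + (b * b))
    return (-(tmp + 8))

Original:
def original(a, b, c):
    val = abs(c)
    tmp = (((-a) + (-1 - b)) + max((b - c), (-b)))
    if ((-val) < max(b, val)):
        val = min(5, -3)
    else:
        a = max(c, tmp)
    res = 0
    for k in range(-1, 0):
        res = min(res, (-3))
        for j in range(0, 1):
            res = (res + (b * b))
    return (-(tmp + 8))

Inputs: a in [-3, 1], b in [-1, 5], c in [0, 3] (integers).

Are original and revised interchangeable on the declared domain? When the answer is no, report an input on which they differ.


Comparing the listings, the differences include: local variable names differ.
One worked example (a=-2, b=5, c=0) — original: val=0, then tmp=1, then ((-val) < max(b, val)) is true, then val=-3, then res=0, then (k=-1), then res=-3, then (j=0), then res=22, then returns -9; revised: val=0, then tmp=1, then ((-val) < max(b, val)) is true, then val=-3, then cur=0, then (k=-1), then cur=-3, then (j=0), then cur=22, then returns -9; agreement on -9.
Sweeping the whole domain (140 inputs) finds no disagreement.
verdict: equivalent


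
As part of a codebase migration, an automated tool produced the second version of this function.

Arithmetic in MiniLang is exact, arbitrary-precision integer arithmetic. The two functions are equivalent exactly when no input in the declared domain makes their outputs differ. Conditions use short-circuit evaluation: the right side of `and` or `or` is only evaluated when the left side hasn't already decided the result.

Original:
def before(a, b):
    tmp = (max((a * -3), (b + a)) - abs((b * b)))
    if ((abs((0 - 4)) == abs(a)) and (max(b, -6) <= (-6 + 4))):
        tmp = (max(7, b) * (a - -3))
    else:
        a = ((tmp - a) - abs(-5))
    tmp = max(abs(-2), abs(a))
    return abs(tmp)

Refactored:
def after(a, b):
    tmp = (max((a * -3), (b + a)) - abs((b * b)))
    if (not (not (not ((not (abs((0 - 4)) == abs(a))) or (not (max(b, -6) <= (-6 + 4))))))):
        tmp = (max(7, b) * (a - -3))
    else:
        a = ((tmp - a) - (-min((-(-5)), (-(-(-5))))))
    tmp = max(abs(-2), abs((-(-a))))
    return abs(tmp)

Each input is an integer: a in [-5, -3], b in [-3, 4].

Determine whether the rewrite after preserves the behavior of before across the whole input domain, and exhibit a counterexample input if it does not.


Comparing the listings, the differences include: min/max/abs usage differs, constant usage differs, boolean connective usage differs.
Tracing a=-4, b=3: before: tmp := 3 | ((abs((0 - 4)) == abs(a)) and (max(b, -6) <= (-6 + 4))): false | a := 2 | tmp := 2 | result 2 | after: tmp := 3 | (not (not (not ((not (abs((0 - 4)) == abs(a))) or (not (max(b, -6) <= (-6 + 4))))))): false | a := 2 | tmp := 2 | result 2 — matching result 2.
Every one of the 24 inputs gives matching results.
verdict: equivalent


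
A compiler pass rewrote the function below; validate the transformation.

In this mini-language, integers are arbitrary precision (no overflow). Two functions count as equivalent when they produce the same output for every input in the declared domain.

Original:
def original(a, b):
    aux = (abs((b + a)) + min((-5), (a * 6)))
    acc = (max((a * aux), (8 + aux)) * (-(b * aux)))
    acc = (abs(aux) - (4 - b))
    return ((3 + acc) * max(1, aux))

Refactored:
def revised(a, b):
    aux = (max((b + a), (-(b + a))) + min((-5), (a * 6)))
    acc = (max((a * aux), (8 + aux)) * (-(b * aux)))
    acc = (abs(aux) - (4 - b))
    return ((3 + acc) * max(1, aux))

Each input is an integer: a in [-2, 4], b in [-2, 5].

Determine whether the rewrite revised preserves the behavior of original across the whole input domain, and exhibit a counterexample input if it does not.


Comparing the listings, the differences include: min/max/abs usage differs; and arithmetic usage differs.
Tracing a=-2, b=3: original: aux := -11 | acc := 726 | acc := 10 | result 13 | revised: aux := -11 | acc := 726 | acc := 10 | result 13 — matching result 13.
Across all 56 domain points the two functions coincide.
verdict: equivalent


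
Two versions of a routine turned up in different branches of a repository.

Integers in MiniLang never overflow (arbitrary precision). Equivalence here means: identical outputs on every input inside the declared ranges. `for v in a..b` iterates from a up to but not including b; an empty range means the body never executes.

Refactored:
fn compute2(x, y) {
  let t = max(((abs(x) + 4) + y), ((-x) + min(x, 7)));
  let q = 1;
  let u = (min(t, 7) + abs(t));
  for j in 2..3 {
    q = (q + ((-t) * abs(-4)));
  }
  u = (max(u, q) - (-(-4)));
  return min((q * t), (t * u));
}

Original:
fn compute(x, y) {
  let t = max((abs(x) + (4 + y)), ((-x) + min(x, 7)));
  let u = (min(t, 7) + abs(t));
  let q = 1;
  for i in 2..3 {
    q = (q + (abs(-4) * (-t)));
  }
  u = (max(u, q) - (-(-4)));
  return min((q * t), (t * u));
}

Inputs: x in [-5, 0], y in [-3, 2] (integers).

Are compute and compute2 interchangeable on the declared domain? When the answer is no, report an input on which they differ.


Equivalent — the differences include local variable names differ, yet no declared input distinguishes the two.
Tracing x=-3, y=1: compute: t := 8 | u := 15 | q := 1 | iter i=2: | q := -31 | u := 11 | result -248 | compute2: t := 8 | q := 1 | u := 15 | iter j=2: | q := -31 | u := 11 | result -248 — matching result -248.
Checked all 36 inputs in the declared domain: the outputs agree on every one.
verdict: equivalent


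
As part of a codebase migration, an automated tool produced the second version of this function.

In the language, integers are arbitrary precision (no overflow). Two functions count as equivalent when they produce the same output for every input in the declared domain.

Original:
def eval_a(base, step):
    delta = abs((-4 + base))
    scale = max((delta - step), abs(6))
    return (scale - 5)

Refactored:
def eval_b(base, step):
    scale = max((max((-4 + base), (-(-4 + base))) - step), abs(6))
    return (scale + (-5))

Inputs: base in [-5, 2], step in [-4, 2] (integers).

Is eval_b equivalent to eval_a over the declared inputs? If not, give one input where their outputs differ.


The two are interchangeable: min/max/abs usage differs, and statement counts differ, and arithmetic usage differs, and constant usage differs, and local variable names differ, and every declared input agrees.
Spot check at base=2, step=-3 — eval_a: delta = 2; scale = 6; return 1. eval_b: scale = 6; return 1. Both give 1.
Checked all 56 inputs in the declared domain: the outputs agree on every one.
verdict: equivalent


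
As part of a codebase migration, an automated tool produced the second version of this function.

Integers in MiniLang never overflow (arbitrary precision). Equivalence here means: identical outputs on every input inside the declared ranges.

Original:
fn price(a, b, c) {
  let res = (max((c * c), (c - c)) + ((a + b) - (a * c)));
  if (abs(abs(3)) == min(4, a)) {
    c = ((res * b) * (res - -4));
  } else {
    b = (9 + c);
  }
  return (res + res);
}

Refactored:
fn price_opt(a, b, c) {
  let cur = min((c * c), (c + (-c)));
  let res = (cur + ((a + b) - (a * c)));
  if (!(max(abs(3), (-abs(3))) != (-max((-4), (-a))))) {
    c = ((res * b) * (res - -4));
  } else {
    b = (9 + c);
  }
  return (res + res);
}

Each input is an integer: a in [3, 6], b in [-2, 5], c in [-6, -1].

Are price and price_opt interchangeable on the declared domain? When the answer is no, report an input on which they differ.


Evaluate both at a=3, b=-2, c=-6.
price: res=55, then (abs(abs(3)) == min(4, a)) is true, then c=-6490, then returns 110
price_opt: cur=0, then res=19, then (!(max(abs(3), (-abs(3))) != (-max((-4), (-a))))) is true, then c=-874, then returns 38
110 and 38 differ, so these are not the same function on this domain.
verdict: not equivalent; witness: a=3, b=-2, c=-6


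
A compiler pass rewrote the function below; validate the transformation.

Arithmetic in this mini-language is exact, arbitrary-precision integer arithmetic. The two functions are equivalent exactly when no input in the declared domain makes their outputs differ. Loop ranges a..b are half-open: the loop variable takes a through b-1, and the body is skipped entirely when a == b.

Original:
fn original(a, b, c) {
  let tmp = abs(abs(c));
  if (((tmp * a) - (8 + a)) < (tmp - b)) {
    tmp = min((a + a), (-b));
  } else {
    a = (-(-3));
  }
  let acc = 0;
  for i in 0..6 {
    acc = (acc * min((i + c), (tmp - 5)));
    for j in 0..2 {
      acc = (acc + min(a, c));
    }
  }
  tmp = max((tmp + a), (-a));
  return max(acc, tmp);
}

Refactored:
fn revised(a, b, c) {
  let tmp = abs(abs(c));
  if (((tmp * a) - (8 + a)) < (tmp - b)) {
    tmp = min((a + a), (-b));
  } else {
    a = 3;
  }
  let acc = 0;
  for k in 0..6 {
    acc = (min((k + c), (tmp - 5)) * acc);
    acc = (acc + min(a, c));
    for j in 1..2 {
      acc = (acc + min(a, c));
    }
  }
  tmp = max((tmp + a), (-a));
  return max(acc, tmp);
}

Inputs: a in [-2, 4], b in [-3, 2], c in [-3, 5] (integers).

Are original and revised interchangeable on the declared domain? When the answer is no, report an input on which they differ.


Side by side, the visible changes include: loop structure differs, and arithmetic usage differs, and local variable names differ, and statement counts differ, and min/max/abs usage differs.
Spot check at a=-2, b=1, c=2 — original: tmp := 2 | (((tmp * a) - (8 + a)) < (tmp - b)): true | tmp := -4 | acc := 0 | iter i=0: | acc := 0 | iter j=0: | acc := -2 | iter j=1: | acc := -4 | iter i=1: | acc := 36 | iter j=0: | acc := 34 | iter j=1: | acc := 32 | iter i=2: | acc := -288 | iter j=0: | acc := -290 | iter j=1: | acc := -292 | iter i=3: | acc := 2628 | iter j=0: | acc := 2626 | iter j=1: | acc := 2624 | iter i=4: | acc := -23616 | iter j=0: | acc := -23618 | iter j=1: | acc := -23620 | iter i=5: | acc := 212580 | iter j=0: | acc := 212578 | iter j=1: | acc := 212576 | tmp := 2 | result 212576. revised: tmp := 2 | (((tmp * a) - (8 + a)) < (tmp - b)): true | tmp := -4 | acc := 0 | iter k=0: | acc := 0 | acc := -2 | iter j=1: | acc := -4 | iter k=1: | acc := 36 | acc := 34 | iter j=1: | acc := 32 | iter k=2: | acc := -288 | acc := -290 | iter j=1: | acc := -292 | iter k=3: | acc := 2628 | acc := 2626 | iter j=1: | acc := 2624 | iter k=4: | acc := -23616 | acc := -23618 | iter j=1: | acc := -23620 | iter k=5: | acc := 212580 | acc := 212578 | iter j=1: | acc := 212576 | tmp := 2 | result 212576. Both give 212576.
Sweeping the whole domain (378 inputs) finds no disagreement.
verdict: equivalent


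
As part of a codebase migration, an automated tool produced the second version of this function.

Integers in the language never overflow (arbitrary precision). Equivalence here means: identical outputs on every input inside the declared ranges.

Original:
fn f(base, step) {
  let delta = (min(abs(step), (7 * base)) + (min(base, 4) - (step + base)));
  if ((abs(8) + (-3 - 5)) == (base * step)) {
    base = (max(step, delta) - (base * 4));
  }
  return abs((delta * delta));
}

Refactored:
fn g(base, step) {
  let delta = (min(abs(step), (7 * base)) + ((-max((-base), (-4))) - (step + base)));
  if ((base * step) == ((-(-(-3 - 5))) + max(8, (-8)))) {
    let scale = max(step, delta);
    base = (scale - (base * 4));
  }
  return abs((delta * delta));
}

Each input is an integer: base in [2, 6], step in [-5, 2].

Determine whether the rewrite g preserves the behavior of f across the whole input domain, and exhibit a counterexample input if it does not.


Behavior is preserved: although min/max/abs usage differs, and local variable names differ, and statement counts differ, and constant usage differs, the outputs never diverge.
Spot check at base=6, step=-5 — f: delta becomes 8; next ((abs(8) + (-3 - 5)) == (base * step)) evaluates to false; next final value 64. g: delta becomes 8; next ((base * step) == ((-(-(-3 - 5))) + max(8, (-8)))) evaluates to false; next final value 64. Both give 64.
Sweeping the whole domain (40 inputs) finds no disagreement.
verdict: equivalent


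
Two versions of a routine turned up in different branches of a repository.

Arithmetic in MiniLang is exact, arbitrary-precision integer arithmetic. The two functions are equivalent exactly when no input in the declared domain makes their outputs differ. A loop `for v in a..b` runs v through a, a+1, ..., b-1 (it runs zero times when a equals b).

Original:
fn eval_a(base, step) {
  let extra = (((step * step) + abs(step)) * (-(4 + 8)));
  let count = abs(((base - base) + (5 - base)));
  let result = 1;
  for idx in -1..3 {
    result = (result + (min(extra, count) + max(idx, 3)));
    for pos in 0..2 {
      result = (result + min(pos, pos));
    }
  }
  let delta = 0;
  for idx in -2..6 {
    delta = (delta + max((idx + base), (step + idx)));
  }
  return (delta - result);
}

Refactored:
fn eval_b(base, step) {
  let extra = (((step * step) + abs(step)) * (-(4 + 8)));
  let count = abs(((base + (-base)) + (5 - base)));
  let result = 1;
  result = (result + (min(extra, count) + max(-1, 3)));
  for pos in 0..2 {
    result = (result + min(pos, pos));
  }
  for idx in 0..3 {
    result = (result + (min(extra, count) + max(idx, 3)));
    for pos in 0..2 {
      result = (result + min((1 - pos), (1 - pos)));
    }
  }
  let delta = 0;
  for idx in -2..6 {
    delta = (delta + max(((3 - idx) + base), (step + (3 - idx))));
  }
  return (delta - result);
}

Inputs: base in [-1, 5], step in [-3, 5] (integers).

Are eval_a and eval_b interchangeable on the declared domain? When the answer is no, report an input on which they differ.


Side by side, the visible changes include: statement counts differ, plus constant usage differs, plus min/max/abs usage differs, plus arithmetic usage differs, plus loop structure differs.
Spot check at base=1, step=-1 — eval_a: extra := -24 | count := 4 | result := 1 | iter idx=-1: | result := -20 | iter pos=0: | result := -20 | iter pos=1: | result := -19 | iter idx=0: | result := -40 | iter pos=0: | result := -40 | iter pos=1: | result := -39 | iter idx=1: | result := -60 | iter pos=0: | result := -60 | iter pos=1: | result := -59 | iter idx=2: | result := -80 | iter pos=0: | result := -80 | iter pos=1: | result := -79 | delta := 0 | iter idx=-2: | delta := -1 | iter idx=-1: | delta := -1 | iter idx=0: | delta := 0 | iter idx=1: | delta := 2 | iter idx=2: | delta := 5 | iter idx=3: | delta := 9 | iter idx=4: | delta := 14 | iter idx=5: | delta := 20 | result 99. eval_b: extra := -24 | count := 4 | result := 1 | result := -20 | iter pos=0: | result := -20 | iter pos=1: | result := -19 | iter idx=0: | result := -40 | iter pos=0: | result := -39 | iter pos=1: | result := -39 | iter idx=1: | result := -60 | iter pos=0: | result := -59 | iter pos=1: | result := -59 | iter idx=2: | result := -80 | iter pos=0: | result := -79 | iter pos=1: | result := -79 | delta := 0 | iter idx=-2: | delta := 6 | iter idx=-1: | delta := 11 | iter idx=0: | delta := 15 | iter idx=1: | delta := 18 | iter idx=2: | delta := 20 | iter idx=3: | delta := 21 | iter idx=4: | delta := 21 | iter idx=5: | delta := 20 | result 99. Both give 99.
Every one of the 63 inputs gives matching results.
verdict: equivalent


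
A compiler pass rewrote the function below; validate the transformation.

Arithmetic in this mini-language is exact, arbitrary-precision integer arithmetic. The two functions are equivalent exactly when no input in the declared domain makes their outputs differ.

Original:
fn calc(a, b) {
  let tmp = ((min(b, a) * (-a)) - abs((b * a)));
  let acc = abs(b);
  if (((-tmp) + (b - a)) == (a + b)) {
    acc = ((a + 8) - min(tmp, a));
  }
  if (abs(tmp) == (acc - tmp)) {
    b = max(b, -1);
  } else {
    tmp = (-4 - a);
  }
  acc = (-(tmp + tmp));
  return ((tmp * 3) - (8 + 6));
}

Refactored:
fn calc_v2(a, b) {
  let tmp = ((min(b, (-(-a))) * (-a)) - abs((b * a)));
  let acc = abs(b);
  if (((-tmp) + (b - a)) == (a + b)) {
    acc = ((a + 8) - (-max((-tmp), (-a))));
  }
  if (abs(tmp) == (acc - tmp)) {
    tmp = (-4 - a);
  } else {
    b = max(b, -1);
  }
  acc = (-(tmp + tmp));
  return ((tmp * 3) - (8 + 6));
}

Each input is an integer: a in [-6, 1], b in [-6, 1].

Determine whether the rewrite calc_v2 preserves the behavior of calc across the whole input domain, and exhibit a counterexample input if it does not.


There is a counterexample at a=-6, b=-6: -8 on one side, -230 on the other.
calc: tmp = -72; acc = 6; (((-tmp) + (b - a)) == (a + b)) -> false; (abs(tmp) == (acc - tmp)) -> false; tmp = 2; acc = -4; return -8
calc_v2: tmp = -72; acc = 6; (((-tmp) + (b - a)) == (a + b)) -> false; (abs(tmp) == (acc - tmp)) -> false; b = -1; acc = 144; return -230
verdict: not equivalent; witness: a=-6, b=-6


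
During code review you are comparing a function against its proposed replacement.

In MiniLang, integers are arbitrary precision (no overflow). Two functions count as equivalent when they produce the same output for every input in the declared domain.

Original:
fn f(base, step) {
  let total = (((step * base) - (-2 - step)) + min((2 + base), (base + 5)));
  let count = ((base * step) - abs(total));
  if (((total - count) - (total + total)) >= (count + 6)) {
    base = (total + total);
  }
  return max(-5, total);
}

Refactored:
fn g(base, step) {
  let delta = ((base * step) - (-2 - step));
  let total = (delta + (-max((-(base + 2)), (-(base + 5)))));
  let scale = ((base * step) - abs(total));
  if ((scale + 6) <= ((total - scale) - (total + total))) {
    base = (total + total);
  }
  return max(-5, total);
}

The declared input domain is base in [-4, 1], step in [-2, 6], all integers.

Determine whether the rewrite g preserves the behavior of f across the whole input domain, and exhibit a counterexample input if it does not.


Reading the diff, among the changes: min/max/abs usage differs, and statement counts differ, and local variable names differ, and comparison usage differs.
As a probe, take base=0, step=1: f runs total becomes 5; next count becomes -5; next (((total - count) - (total + total)) >= (count + 6)) evaluates to false; next final value 5; g runs delta becomes 3; next total becomes 5; next scale becomes -5; next ((scale + 6) <= ((total - scale) - (total + total))) evaluates to false; next final value 5; both end at 5.
Checked all 54 inputs in the declared domain: the outputs agree on every one.
verdict: equivalent


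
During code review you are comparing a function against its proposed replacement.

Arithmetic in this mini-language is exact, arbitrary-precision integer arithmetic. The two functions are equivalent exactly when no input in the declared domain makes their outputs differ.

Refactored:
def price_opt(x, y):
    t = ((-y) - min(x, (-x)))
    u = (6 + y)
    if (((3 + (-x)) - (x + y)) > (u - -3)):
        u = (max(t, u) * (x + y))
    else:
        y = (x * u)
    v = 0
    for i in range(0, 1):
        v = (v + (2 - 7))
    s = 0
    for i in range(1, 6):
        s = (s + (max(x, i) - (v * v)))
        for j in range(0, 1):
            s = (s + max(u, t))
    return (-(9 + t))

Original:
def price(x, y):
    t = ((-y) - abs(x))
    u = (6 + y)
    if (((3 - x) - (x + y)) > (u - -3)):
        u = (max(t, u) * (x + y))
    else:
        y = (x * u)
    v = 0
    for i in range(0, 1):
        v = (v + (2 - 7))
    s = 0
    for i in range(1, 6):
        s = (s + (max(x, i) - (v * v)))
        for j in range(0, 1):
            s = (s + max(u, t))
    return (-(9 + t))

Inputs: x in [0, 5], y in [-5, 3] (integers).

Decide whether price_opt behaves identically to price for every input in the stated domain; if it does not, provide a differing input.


Evaluate both at x=1, y=-5.
price: t becomes 4; next u becomes 1; next (((3 - x) - (x + y)) > (u - -3)) evaluates to true; next u becomes -16; next v becomes 0; next at i=0:; next v becomes -5; next s becomes 0; next at i=1:; next s becomes -24; next at j=0:; next s becomes -20; next at i=2:; next s becomes -43; next at j=0:; next s becomes -39; next at i=3:; next s becomes -61; next at j=0:; next s becomes -57; next at i=4:; next s becomes -78; next at j=0:; next s becomes -74; next at i=5:; next s becomes -94; next at j=0:; next s becomes -90; next final value -13
price_opt: t becomes 6; next u becomes 1; next (((3 + (-x)) - (x + y)) > (u - -3)) evaluates to true; next u becomes -24; next v becomes 0; next at i=0:; next v becomes -5; next s becomes 0; next at i=1:; next s becomes -24; next at j=0:; next s becomes -18; next at i=2:; next s becomes -41; next at j=0:; next s becomes -35; next at i=3:; next s becomes -57; next at j=0:; next s becomes -51; next at i=4:; next s becomes -72; next at j=0:; next s becomes -66; next at i=5:; next s becomes -86; next at j=0:; next s becomes -80; next final value -15
-13 against -15: the behavior changed.
verdict: not equivalent; witness: x=1, y=-5


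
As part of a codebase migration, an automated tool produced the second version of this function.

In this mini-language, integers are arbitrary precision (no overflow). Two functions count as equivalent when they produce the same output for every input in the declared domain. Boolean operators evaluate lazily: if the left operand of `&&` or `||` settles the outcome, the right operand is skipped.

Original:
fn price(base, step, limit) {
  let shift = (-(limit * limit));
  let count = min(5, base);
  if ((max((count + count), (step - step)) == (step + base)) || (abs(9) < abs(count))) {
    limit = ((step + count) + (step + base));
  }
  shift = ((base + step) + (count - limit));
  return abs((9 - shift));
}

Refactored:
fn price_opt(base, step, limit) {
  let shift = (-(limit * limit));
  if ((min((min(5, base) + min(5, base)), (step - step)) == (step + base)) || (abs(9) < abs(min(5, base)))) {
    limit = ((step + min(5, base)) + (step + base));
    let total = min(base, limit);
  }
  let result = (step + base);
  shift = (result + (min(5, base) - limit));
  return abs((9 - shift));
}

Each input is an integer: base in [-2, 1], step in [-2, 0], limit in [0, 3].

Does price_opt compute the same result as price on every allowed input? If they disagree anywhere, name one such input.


Take base=-2, step=-2, limit=0.
price: shift=0, then count=-2, then ((max((count + count), (step - step)) == (step + base)) || (abs(9) < abs(count))) is false, then shift=-6, then returns 15
price_opt: shift=0, then ((min((min(5, base) + min(5, base)), (step - step)) == (step + base)) || (abs(9) < abs(min(5, base)))) is true, then limit=-8, then total=-8, then result=-4, then shift=2, then returns 7
15 vs 7 — the two versions disagree here.
verdict: not equivalent; witness: base=-2, step=-2, limit=0


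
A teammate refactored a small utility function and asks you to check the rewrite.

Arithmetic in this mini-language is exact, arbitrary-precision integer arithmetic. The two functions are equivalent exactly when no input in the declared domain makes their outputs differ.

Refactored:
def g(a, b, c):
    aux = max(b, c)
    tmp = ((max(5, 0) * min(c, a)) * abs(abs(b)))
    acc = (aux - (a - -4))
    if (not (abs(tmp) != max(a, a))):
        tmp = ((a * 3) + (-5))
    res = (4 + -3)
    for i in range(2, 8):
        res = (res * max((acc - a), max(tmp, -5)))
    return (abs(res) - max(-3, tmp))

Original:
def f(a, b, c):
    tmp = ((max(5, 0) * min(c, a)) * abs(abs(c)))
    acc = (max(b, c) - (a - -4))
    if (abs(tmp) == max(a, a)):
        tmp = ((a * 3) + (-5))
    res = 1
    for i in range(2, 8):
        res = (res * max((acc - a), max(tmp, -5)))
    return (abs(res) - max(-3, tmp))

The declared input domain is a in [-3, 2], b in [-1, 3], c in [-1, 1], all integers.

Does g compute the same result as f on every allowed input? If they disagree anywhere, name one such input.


On input a=-3, b=-1, c=0, f returns 64 while g returns 67.
verdict: not equivalent; witness: a=-3, b=-1, c=0


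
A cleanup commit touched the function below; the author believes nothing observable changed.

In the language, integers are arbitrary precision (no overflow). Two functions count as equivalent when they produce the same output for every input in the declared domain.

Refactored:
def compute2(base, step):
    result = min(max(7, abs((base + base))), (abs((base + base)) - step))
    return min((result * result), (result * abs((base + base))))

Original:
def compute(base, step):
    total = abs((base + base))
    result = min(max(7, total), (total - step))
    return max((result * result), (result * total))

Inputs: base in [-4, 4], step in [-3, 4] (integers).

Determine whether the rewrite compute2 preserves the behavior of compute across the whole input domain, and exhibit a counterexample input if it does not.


Input base=-4, step=1: 56 from compute versus 49 from compute2.
verdict: not equivalent; witness: base=-4, step=1


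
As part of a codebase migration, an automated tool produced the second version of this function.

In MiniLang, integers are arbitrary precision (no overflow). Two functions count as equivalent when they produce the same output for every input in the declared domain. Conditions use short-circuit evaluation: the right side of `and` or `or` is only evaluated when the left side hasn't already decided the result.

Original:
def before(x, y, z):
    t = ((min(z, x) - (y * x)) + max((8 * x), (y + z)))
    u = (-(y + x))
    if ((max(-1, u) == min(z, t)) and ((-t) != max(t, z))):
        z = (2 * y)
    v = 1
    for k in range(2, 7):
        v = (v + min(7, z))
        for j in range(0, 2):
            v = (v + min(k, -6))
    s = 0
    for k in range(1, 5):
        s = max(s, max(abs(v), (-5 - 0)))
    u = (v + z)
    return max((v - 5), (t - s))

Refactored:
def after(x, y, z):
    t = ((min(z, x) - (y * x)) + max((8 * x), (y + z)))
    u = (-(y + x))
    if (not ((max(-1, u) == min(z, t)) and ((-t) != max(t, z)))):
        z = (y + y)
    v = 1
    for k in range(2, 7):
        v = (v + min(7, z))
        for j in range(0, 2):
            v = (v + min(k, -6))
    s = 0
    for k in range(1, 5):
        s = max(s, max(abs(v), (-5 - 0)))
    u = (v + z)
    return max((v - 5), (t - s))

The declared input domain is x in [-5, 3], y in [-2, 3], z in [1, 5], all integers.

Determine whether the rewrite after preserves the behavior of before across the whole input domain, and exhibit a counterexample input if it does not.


Not equivalent: x=-5, y=-2, z=1 separates them (-59 vs -84).
before: t := -16 | u := 7 | ((max(-1, u) == min(z, t)) and ((-t) != max(t, z))): false | v := 1 | iter k=2: | v := 2 | iter j=0: | v := -4 | iter j=1: | v := -10 | iter k=3: | v := -9 | iter j=0: | v := -15 | iter j=1: | v := -21 | iter k=4: | v := -20 | iter j=0: | v := -26 | iter j=1: | v := -32 | iter k=5: | v := -31 | iter j=0: | v := -37 | iter j=1: | v := -43 | iter k=6: | v := -42 | iter j=0: | v := -48 | iter j=1: | v := -54 | s := 0 | iter k=1: | s := 54 | iter k=2: | s := 54 | iter k=3: | s := 54 | iter k=4: | s := 54 | u := -53 | result -59
after: t := -16 | u := 7 | (not ((max(-1, u) == min(z, t)) and ((-t) != max(t, z)))): true | z := -4 | v := 1 | iter k=2: | v := -3 | iter j=0: | v := -9 | iter j=1: | v := -15 | iter k=3: | v := -19 | iter j=0: | v := -25 | iter j=1: | v := -31 | iter k=4: | v := -35 | iter j=0: | v := -41 | iter j=1: | v := -47 | iter k=5: | v := -51 | iter j=0: | v := -57 | iter j=1: | v := -63 | iter k=6: | v := -67 | iter j=0: | v := -73 | iter j=1: | v := -79 | s := 0 | iter k=1: | s := 79 | iter k=2: | s := 79 | iter k=3: | s := 79 | iter k=4: | s := 79 | u := -83 | result -84
verdict: not equivalent; witness: x=-5, y=-2, z=1


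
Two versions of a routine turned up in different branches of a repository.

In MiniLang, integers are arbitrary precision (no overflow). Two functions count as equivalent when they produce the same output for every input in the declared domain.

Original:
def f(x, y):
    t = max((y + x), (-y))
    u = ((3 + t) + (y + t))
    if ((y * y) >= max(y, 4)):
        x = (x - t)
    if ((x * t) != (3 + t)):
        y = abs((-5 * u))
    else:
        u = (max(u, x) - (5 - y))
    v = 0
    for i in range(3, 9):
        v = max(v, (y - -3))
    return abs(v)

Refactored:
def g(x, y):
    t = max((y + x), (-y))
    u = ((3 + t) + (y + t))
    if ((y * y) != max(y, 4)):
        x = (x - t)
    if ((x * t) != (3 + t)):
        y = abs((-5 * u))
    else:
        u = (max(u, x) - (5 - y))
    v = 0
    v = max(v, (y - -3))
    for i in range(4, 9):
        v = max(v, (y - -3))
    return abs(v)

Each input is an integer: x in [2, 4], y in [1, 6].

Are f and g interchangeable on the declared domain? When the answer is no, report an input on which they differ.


Consider the input x=2, y=1.
f: t=3, then u=10, then ((y * y) >= max(y, 4)) is false, then ((x * t) != (3 + t)) is false, then u=6, then v=0, then (i=3), then v=4, then (i=4), then v=4, then (i=5), then v=4, then (i=6), then v=4, then (i=7), then v=4, then (i=8), then v=4, then returns 4
g: t=3, then u=10, then ((y * y) != max(y, 4)) is true, then x=-1, then ((x * t) != (3 + t)) is true, then y=50, then v=0, then v=53, then (i=4), then v=53, then (i=5), then v=53, then (i=6), then v=53, then (i=7), then v=53, then (i=8), then v=53, then returns 53
4 != 53, so the rewrite changes behavior.
verdict: not equivalent; witness: x=2, y=1


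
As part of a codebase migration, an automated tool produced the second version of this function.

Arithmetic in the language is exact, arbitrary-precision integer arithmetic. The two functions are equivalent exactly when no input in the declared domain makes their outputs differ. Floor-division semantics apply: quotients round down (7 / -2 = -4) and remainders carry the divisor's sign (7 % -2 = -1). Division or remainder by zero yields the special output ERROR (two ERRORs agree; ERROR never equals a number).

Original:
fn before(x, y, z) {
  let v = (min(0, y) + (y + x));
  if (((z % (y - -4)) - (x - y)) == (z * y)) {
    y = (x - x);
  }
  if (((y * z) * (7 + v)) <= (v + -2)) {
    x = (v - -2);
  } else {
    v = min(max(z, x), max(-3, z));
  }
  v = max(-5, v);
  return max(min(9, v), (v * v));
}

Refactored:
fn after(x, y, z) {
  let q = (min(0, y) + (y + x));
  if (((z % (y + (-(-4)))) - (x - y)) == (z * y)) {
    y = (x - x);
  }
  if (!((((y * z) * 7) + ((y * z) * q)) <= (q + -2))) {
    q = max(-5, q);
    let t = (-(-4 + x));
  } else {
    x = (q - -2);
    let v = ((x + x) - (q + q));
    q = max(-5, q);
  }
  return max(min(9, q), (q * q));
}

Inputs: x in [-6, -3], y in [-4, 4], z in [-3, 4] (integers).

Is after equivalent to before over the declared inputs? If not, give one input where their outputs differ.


These are not equivalent — on x=-6, y=-3, z=-1 the outputs split (1 vs 25).
before: v = -12; (((z % (y - -4)) - (x - y)) == (z * y)) -> true; y = 0; (((y * z) * (7 + v)) <= (v + -2)) -> false; v = -1; v = -1; return 1
after: q = -12; (((z % (y + (-(-4)))) - (x - y)) == (z * y)) -> true; y = 0; (!((((y * z) * 7) + ((y * z) * q)) <= (q + -2))) -> true; q = -5; t = 10; return 25
verdict: not equivalent; witness: x=-6, y=-3, z=-1
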